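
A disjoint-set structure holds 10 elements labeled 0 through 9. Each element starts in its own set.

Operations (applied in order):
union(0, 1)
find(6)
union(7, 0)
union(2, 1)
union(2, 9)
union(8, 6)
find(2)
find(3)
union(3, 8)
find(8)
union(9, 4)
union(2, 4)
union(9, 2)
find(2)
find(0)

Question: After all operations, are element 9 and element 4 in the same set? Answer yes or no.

Step 1: union(0, 1) -> merged; set of 0 now {0, 1}
Step 2: find(6) -> no change; set of 6 is {6}
Step 3: union(7, 0) -> merged; set of 7 now {0, 1, 7}
Step 4: union(2, 1) -> merged; set of 2 now {0, 1, 2, 7}
Step 5: union(2, 9) -> merged; set of 2 now {0, 1, 2, 7, 9}
Step 6: union(8, 6) -> merged; set of 8 now {6, 8}
Step 7: find(2) -> no change; set of 2 is {0, 1, 2, 7, 9}
Step 8: find(3) -> no change; set of 3 is {3}
Step 9: union(3, 8) -> merged; set of 3 now {3, 6, 8}
Step 10: find(8) -> no change; set of 8 is {3, 6, 8}
Step 11: union(9, 4) -> merged; set of 9 now {0, 1, 2, 4, 7, 9}
Step 12: union(2, 4) -> already same set; set of 2 now {0, 1, 2, 4, 7, 9}
Step 13: union(9, 2) -> already same set; set of 9 now {0, 1, 2, 4, 7, 9}
Step 14: find(2) -> no change; set of 2 is {0, 1, 2, 4, 7, 9}
Step 15: find(0) -> no change; set of 0 is {0, 1, 2, 4, 7, 9}
Set of 9: {0, 1, 2, 4, 7, 9}; 4 is a member.

Answer: yes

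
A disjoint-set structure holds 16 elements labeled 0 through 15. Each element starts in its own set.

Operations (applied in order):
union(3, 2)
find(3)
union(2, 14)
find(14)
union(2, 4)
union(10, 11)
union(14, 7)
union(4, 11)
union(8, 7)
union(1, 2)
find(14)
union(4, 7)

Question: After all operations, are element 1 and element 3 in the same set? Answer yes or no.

Step 1: union(3, 2) -> merged; set of 3 now {2, 3}
Step 2: find(3) -> no change; set of 3 is {2, 3}
Step 3: union(2, 14) -> merged; set of 2 now {2, 3, 14}
Step 4: find(14) -> no change; set of 14 is {2, 3, 14}
Step 5: union(2, 4) -> merged; set of 2 now {2, 3, 4, 14}
Step 6: union(10, 11) -> merged; set of 10 now {10, 11}
Step 7: union(14, 7) -> merged; set of 14 now {2, 3, 4, 7, 14}
Step 8: union(4, 11) -> merged; set of 4 now {2, 3, 4, 7, 10, 11, 14}
Step 9: union(8, 7) -> merged; set of 8 now {2, 3, 4, 7, 8, 10, 11, 14}
Step 10: union(1, 2) -> merged; set of 1 now {1, 2, 3, 4, 7, 8, 10, 11, 14}
Step 11: find(14) -> no change; set of 14 is {1, 2, 3, 4, 7, 8, 10, 11, 14}
Step 12: union(4, 7) -> already same set; set of 4 now {1, 2, 3, 4, 7, 8, 10, 11, 14}
Set of 1: {1, 2, 3, 4, 7, 8, 10, 11, 14}; 3 is a member.

Answer: yes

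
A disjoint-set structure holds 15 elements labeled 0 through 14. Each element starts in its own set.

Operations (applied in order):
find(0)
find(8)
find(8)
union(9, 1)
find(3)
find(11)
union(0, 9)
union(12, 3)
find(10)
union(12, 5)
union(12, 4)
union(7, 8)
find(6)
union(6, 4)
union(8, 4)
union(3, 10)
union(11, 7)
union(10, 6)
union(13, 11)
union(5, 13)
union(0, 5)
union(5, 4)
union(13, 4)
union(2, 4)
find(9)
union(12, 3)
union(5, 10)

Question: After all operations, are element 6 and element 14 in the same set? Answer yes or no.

Answer: no

Derivation:
Step 1: find(0) -> no change; set of 0 is {0}
Step 2: find(8) -> no change; set of 8 is {8}
Step 3: find(8) -> no change; set of 8 is {8}
Step 4: union(9, 1) -> merged; set of 9 now {1, 9}
Step 5: find(3) -> no change; set of 3 is {3}
Step 6: find(11) -> no change; set of 11 is {11}
Step 7: union(0, 9) -> merged; set of 0 now {0, 1, 9}
Step 8: union(12, 3) -> merged; set of 12 now {3, 12}
Step 9: find(10) -> no change; set of 10 is {10}
Step 10: union(12, 5) -> merged; set of 12 now {3, 5, 12}
Step 11: union(12, 4) -> merged; set of 12 now {3, 4, 5, 12}
Step 12: union(7, 8) -> merged; set of 7 now {7, 8}
Step 13: find(6) -> no change; set of 6 is {6}
Step 14: union(6, 4) -> merged; set of 6 now {3, 4, 5, 6, 12}
Step 15: union(8, 4) -> merged; set of 8 now {3, 4, 5, 6, 7, 8, 12}
Step 16: union(3, 10) -> merged; set of 3 now {3, 4, 5, 6, 7, 8, 10, 12}
Step 17: union(11, 7) -> merged; set of 11 now {3, 4, 5, 6, 7, 8, 10, 11, 12}
Step 18: union(10, 6) -> already same set; set of 10 now {3, 4, 5, 6, 7, 8, 10, 11, 12}
Step 19: union(13, 11) -> merged; set of 13 now {3, 4, 5, 6, 7, 8, 10, 11, 12, 13}
Step 20: union(5, 13) -> already same set; set of 5 now {3, 4, 5, 6, 7, 8, 10, 11, 12, 13}
Step 21: union(0, 5) -> merged; set of 0 now {0, 1, 3, 4, 5, 6, 7, 8, 9, 10, 11, 12, 13}
Step 22: union(5, 4) -> already same set; set of 5 now {0, 1, 3, 4, 5, 6, 7, 8, 9, 10, 11, 12, 13}
Step 23: union(13, 4) -> already same set; set of 13 now {0, 1, 3, 4, 5, 6, 7, 8, 9, 10, 11, 12, 13}
Step 24: union(2, 4) -> merged; set of 2 now {0, 1, 2, 3, 4, 5, 6, 7, 8, 9, 10, 11, 12, 13}
Step 25: find(9) -> no change; set of 9 is {0, 1, 2, 3, 4, 5, 6, 7, 8, 9, 10, 11, 12, 13}
Step 26: union(12, 3) -> already same set; set of 12 now {0, 1, 2, 3, 4, 5, 6, 7, 8, 9, 10, 11, 12, 13}
Step 27: union(5, 10) -> already same set; set of 5 now {0, 1, 2, 3, 4, 5, 6, 7, 8, 9, 10, 11, 12, 13}
Set of 6: {0, 1, 2, 3, 4, 5, 6, 7, 8, 9, 10, 11, 12, 13}; 14 is not a member.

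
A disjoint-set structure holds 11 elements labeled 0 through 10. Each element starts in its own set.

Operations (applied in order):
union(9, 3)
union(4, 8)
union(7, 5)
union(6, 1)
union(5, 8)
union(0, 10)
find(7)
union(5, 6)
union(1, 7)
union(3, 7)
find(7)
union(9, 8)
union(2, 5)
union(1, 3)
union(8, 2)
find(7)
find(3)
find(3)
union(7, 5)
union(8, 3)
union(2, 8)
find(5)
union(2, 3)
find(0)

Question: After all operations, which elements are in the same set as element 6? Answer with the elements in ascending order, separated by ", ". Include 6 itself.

Step 1: union(9, 3) -> merged; set of 9 now {3, 9}
Step 2: union(4, 8) -> merged; set of 4 now {4, 8}
Step 3: union(7, 5) -> merged; set of 7 now {5, 7}
Step 4: union(6, 1) -> merged; set of 6 now {1, 6}
Step 5: union(5, 8) -> merged; set of 5 now {4, 5, 7, 8}
Step 6: union(0, 10) -> merged; set of 0 now {0, 10}
Step 7: find(7) -> no change; set of 7 is {4, 5, 7, 8}
Step 8: union(5, 6) -> merged; set of 5 now {1, 4, 5, 6, 7, 8}
Step 9: union(1, 7) -> already same set; set of 1 now {1, 4, 5, 6, 7, 8}
Step 10: union(3, 7) -> merged; set of 3 now {1, 3, 4, 5, 6, 7, 8, 9}
Step 11: find(7) -> no change; set of 7 is {1, 3, 4, 5, 6, 7, 8, 9}
Step 12: union(9, 8) -> already same set; set of 9 now {1, 3, 4, 5, 6, 7, 8, 9}
Step 13: union(2, 5) -> merged; set of 2 now {1, 2, 3, 4, 5, 6, 7, 8, 9}
Step 14: union(1, 3) -> already same set; set of 1 now {1, 2, 3, 4, 5, 6, 7, 8, 9}
Step 15: union(8, 2) -> already same set; set of 8 now {1, 2, 3, 4, 5, 6, 7, 8, 9}
Step 16: find(7) -> no change; set of 7 is {1, 2, 3, 4, 5, 6, 7, 8, 9}
Step 17: find(3) -> no change; set of 3 is {1, 2, 3, 4, 5, 6, 7, 8, 9}
Step 18: find(3) -> no change; set of 3 is {1, 2, 3, 4, 5, 6, 7, 8, 9}
Step 19: union(7, 5) -> already same set; set of 7 now {1, 2, 3, 4, 5, 6, 7, 8, 9}
Step 20: union(8, 3) -> already same set; set of 8 now {1, 2, 3, 4, 5, 6, 7, 8, 9}
Step 21: union(2, 8) -> already same set; set of 2 now {1, 2, 3, 4, 5, 6, 7, 8, 9}
Step 22: find(5) -> no change; set of 5 is {1, 2, 3, 4, 5, 6, 7, 8, 9}
Step 23: union(2, 3) -> already same set; set of 2 now {1, 2, 3, 4, 5, 6, 7, 8, 9}
Step 24: find(0) -> no change; set of 0 is {0, 10}
Component of 6: {1, 2, 3, 4, 5, 6, 7, 8, 9}

Answer: 1, 2, 3, 4, 5, 6, 7, 8, 9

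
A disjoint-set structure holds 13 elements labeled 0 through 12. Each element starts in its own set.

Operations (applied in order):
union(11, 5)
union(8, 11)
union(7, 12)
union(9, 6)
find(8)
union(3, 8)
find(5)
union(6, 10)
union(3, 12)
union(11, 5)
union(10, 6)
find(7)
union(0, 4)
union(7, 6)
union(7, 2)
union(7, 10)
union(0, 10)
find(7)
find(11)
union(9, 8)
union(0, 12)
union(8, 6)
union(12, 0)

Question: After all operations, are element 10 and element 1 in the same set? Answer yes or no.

Step 1: union(11, 5) -> merged; set of 11 now {5, 11}
Step 2: union(8, 11) -> merged; set of 8 now {5, 8, 11}
Step 3: union(7, 12) -> merged; set of 7 now {7, 12}
Step 4: union(9, 6) -> merged; set of 9 now {6, 9}
Step 5: find(8) -> no change; set of 8 is {5, 8, 11}
Step 6: union(3, 8) -> merged; set of 3 now {3, 5, 8, 11}
Step 7: find(5) -> no change; set of 5 is {3, 5, 8, 11}
Step 8: union(6, 10) -> merged; set of 6 now {6, 9, 10}
Step 9: union(3, 12) -> merged; set of 3 now {3, 5, 7, 8, 11, 12}
Step 10: union(11, 5) -> already same set; set of 11 now {3, 5, 7, 8, 11, 12}
Step 11: union(10, 6) -> already same set; set of 10 now {6, 9, 10}
Step 12: find(7) -> no change; set of 7 is {3, 5, 7, 8, 11, 12}
Step 13: union(0, 4) -> merged; set of 0 now {0, 4}
Step 14: union(7, 6) -> merged; set of 7 now {3, 5, 6, 7, 8, 9, 10, 11, 12}
Step 15: union(7, 2) -> merged; set of 7 now {2, 3, 5, 6, 7, 8, 9, 10, 11, 12}
Step 16: union(7, 10) -> already same set; set of 7 now {2, 3, 5, 6, 7, 8, 9, 10, 11, 12}
Step 17: union(0, 10) -> merged; set of 0 now {0, 2, 3, 4, 5, 6, 7, 8, 9, 10, 11, 12}
Step 18: find(7) -> no change; set of 7 is {0, 2, 3, 4, 5, 6, 7, 8, 9, 10, 11, 12}
Step 19: find(11) -> no change; set of 11 is {0, 2, 3, 4, 5, 6, 7, 8, 9, 10, 11, 12}
Step 20: union(9, 8) -> already same set; set of 9 now {0, 2, 3, 4, 5, 6, 7, 8, 9, 10, 11, 12}
Step 21: union(0, 12) -> already same set; set of 0 now {0, 2, 3, 4, 5, 6, 7, 8, 9, 10, 11, 12}
Step 22: union(8, 6) -> already same set; set of 8 now {0, 2, 3, 4, 5, 6, 7, 8, 9, 10, 11, 12}
Step 23: union(12, 0) -> already same set; set of 12 now {0, 2, 3, 4, 5, 6, 7, 8, 9, 10, 11, 12}
Set of 10: {0, 2, 3, 4, 5, 6, 7, 8, 9, 10, 11, 12}; 1 is not a member.

Answer: no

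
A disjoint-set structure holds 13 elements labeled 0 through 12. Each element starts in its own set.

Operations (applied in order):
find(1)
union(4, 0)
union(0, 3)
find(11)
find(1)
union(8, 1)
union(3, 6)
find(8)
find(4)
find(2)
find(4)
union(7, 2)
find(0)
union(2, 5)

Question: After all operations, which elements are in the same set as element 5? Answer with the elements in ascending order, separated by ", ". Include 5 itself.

Answer: 2, 5, 7

Derivation:
Step 1: find(1) -> no change; set of 1 is {1}
Step 2: union(4, 0) -> merged; set of 4 now {0, 4}
Step 3: union(0, 3) -> merged; set of 0 now {0, 3, 4}
Step 4: find(11) -> no change; set of 11 is {11}
Step 5: find(1) -> no change; set of 1 is {1}
Step 6: union(8, 1) -> merged; set of 8 now {1, 8}
Step 7: union(3, 6) -> merged; set of 3 now {0, 3, 4, 6}
Step 8: find(8) -> no change; set of 8 is {1, 8}
Step 9: find(4) -> no change; set of 4 is {0, 3, 4, 6}
Step 10: find(2) -> no change; set of 2 is {2}
Step 11: find(4) -> no change; set of 4 is {0, 3, 4, 6}
Step 12: union(7, 2) -> merged; set of 7 now {2, 7}
Step 13: find(0) -> no change; set of 0 is {0, 3, 4, 6}
Step 14: union(2, 5) -> merged; set of 2 now {2, 5, 7}
Component of 5: {2, 5, 7}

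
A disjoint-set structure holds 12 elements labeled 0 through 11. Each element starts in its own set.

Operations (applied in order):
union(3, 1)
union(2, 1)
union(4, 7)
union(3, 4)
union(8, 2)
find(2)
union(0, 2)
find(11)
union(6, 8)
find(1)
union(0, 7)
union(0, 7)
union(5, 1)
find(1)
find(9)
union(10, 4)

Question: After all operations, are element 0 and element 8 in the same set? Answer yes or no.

Answer: yes

Derivation:
Step 1: union(3, 1) -> merged; set of 3 now {1, 3}
Step 2: union(2, 1) -> merged; set of 2 now {1, 2, 3}
Step 3: union(4, 7) -> merged; set of 4 now {4, 7}
Step 4: union(3, 4) -> merged; set of 3 now {1, 2, 3, 4, 7}
Step 5: union(8, 2) -> merged; set of 8 now {1, 2, 3, 4, 7, 8}
Step 6: find(2) -> no change; set of 2 is {1, 2, 3, 4, 7, 8}
Step 7: union(0, 2) -> merged; set of 0 now {0, 1, 2, 3, 4, 7, 8}
Step 8: find(11) -> no change; set of 11 is {11}
Step 9: union(6, 8) -> merged; set of 6 now {0, 1, 2, 3, 4, 6, 7, 8}
Step 10: find(1) -> no change; set of 1 is {0, 1, 2, 3, 4, 6, 7, 8}
Step 11: union(0, 7) -> already same set; set of 0 now {0, 1, 2, 3, 4, 6, 7, 8}
Step 12: union(0, 7) -> already same set; set of 0 now {0, 1, 2, 3, 4, 6, 7, 8}
Step 13: union(5, 1) -> merged; set of 5 now {0, 1, 2, 3, 4, 5, 6, 7, 8}
Step 14: find(1) -> no change; set of 1 is {0, 1, 2, 3, 4, 5, 6, 7, 8}
Step 15: find(9) -> no change; set of 9 is {9}
Step 16: union(10, 4) -> merged; set of 10 now {0, 1, 2, 3, 4, 5, 6, 7, 8, 10}
Set of 0: {0, 1, 2, 3, 4, 5, 6, 7, 8, 10}; 8 is a member.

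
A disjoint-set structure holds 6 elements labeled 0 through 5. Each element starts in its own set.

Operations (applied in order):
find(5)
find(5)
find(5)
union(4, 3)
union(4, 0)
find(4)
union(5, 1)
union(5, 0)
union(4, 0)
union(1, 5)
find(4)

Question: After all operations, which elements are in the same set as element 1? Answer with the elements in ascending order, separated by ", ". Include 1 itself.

Answer: 0, 1, 3, 4, 5

Derivation:
Step 1: find(5) -> no change; set of 5 is {5}
Step 2: find(5) -> no change; set of 5 is {5}
Step 3: find(5) -> no change; set of 5 is {5}
Step 4: union(4, 3) -> merged; set of 4 now {3, 4}
Step 5: union(4, 0) -> merged; set of 4 now {0, 3, 4}
Step 6: find(4) -> no change; set of 4 is {0, 3, 4}
Step 7: union(5, 1) -> merged; set of 5 now {1, 5}
Step 8: union(5, 0) -> merged; set of 5 now {0, 1, 3, 4, 5}
Step 9: union(4, 0) -> already same set; set of 4 now {0, 1, 3, 4, 5}
Step 10: union(1, 5) -> already same set; set of 1 now {0, 1, 3, 4, 5}
Step 11: find(4) -> no change; set of 4 is {0, 1, 3, 4, 5}
Component of 1: {0, 1, 3, 4, 5}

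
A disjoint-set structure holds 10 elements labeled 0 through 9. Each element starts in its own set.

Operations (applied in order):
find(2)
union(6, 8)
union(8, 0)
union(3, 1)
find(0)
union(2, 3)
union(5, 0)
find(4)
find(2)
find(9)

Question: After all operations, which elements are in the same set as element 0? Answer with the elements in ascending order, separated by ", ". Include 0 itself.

Answer: 0, 5, 6, 8

Derivation:
Step 1: find(2) -> no change; set of 2 is {2}
Step 2: union(6, 8) -> merged; set of 6 now {6, 8}
Step 3: union(8, 0) -> merged; set of 8 now {0, 6, 8}
Step 4: union(3, 1) -> merged; set of 3 now {1, 3}
Step 5: find(0) -> no change; set of 0 is {0, 6, 8}
Step 6: union(2, 3) -> merged; set of 2 now {1, 2, 3}
Step 7: union(5, 0) -> merged; set of 5 now {0, 5, 6, 8}
Step 8: find(4) -> no change; set of 4 is {4}
Step 9: find(2) -> no change; set of 2 is {1, 2, 3}
Step 10: find(9) -> no change; set of 9 is {9}
Component of 0: {0, 5, 6, 8}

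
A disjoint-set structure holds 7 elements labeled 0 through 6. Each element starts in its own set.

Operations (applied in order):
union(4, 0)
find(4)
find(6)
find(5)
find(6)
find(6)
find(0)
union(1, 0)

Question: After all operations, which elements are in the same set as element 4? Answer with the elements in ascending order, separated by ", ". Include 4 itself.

Answer: 0, 1, 4

Derivation:
Step 1: union(4, 0) -> merged; set of 4 now {0, 4}
Step 2: find(4) -> no change; set of 4 is {0, 4}
Step 3: find(6) -> no change; set of 6 is {6}
Step 4: find(5) -> no change; set of 5 is {5}
Step 5: find(6) -> no change; set of 6 is {6}
Step 6: find(6) -> no change; set of 6 is {6}
Step 7: find(0) -> no change; set of 0 is {0, 4}
Step 8: union(1, 0) -> merged; set of 1 now {0, 1, 4}
Component of 4: {0, 1, 4}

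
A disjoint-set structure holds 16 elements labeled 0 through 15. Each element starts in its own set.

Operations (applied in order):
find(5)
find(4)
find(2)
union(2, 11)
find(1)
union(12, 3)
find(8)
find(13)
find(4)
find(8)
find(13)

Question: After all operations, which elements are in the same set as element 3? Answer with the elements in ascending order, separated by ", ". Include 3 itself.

Answer: 3, 12

Derivation:
Step 1: find(5) -> no change; set of 5 is {5}
Step 2: find(4) -> no change; set of 4 is {4}
Step 3: find(2) -> no change; set of 2 is {2}
Step 4: union(2, 11) -> merged; set of 2 now {2, 11}
Step 5: find(1) -> no change; set of 1 is {1}
Step 6: union(12, 3) -> merged; set of 12 now {3, 12}
Step 7: find(8) -> no change; set of 8 is {8}
Step 8: find(13) -> no change; set of 13 is {13}
Step 9: find(4) -> no change; set of 4 is {4}
Step 10: find(8) -> no change; set of 8 is {8}
Step 11: find(13) -> no change; set of 13 is {13}
Component of 3: {3, 12}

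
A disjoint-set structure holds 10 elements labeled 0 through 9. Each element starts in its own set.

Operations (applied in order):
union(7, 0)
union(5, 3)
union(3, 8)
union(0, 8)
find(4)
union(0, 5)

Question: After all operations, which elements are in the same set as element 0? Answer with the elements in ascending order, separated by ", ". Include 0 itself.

Step 1: union(7, 0) -> merged; set of 7 now {0, 7}
Step 2: union(5, 3) -> merged; set of 5 now {3, 5}
Step 3: union(3, 8) -> merged; set of 3 now {3, 5, 8}
Step 4: union(0, 8) -> merged; set of 0 now {0, 3, 5, 7, 8}
Step 5: find(4) -> no change; set of 4 is {4}
Step 6: union(0, 5) -> already same set; set of 0 now {0, 3, 5, 7, 8}
Component of 0: {0, 3, 5, 7, 8}

Answer: 0, 3, 5, 7, 8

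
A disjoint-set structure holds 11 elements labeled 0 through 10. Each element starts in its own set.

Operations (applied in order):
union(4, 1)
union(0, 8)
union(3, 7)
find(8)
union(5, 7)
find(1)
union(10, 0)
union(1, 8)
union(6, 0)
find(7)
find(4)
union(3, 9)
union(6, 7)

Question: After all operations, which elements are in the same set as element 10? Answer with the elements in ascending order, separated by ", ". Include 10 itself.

Answer: 0, 1, 3, 4, 5, 6, 7, 8, 9, 10

Derivation:
Step 1: union(4, 1) -> merged; set of 4 now {1, 4}
Step 2: union(0, 8) -> merged; set of 0 now {0, 8}
Step 3: union(3, 7) -> merged; set of 3 now {3, 7}
Step 4: find(8) -> no change; set of 8 is {0, 8}
Step 5: union(5, 7) -> merged; set of 5 now {3, 5, 7}
Step 6: find(1) -> no change; set of 1 is {1, 4}
Step 7: union(10, 0) -> merged; set of 10 now {0, 8, 10}
Step 8: union(1, 8) -> merged; set of 1 now {0, 1, 4, 8, 10}
Step 9: union(6, 0) -> merged; set of 6 now {0, 1, 4, 6, 8, 10}
Step 10: find(7) -> no change; set of 7 is {3, 5, 7}
Step 11: find(4) -> no change; set of 4 is {0, 1, 4, 6, 8, 10}
Step 12: union(3, 9) -> merged; set of 3 now {3, 5, 7, 9}
Step 13: union(6, 7) -> merged; set of 6 now {0, 1, 3, 4, 5, 6, 7, 8, 9, 10}
Component of 10: {0, 1, 3, 4, 5, 6, 7, 8, 9, 10}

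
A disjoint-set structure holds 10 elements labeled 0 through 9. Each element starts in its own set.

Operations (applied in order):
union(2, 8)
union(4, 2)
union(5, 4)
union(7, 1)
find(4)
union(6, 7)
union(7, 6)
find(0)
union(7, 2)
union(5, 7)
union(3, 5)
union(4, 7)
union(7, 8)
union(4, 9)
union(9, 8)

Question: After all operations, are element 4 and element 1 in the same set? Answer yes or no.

Step 1: union(2, 8) -> merged; set of 2 now {2, 8}
Step 2: union(4, 2) -> merged; set of 4 now {2, 4, 8}
Step 3: union(5, 4) -> merged; set of 5 now {2, 4, 5, 8}
Step 4: union(7, 1) -> merged; set of 7 now {1, 7}
Step 5: find(4) -> no change; set of 4 is {2, 4, 5, 8}
Step 6: union(6, 7) -> merged; set of 6 now {1, 6, 7}
Step 7: union(7, 6) -> already same set; set of 7 now {1, 6, 7}
Step 8: find(0) -> no change; set of 0 is {0}
Step 9: union(7, 2) -> merged; set of 7 now {1, 2, 4, 5, 6, 7, 8}
Step 10: union(5, 7) -> already same set; set of 5 now {1, 2, 4, 5, 6, 7, 8}
Step 11: union(3, 5) -> merged; set of 3 now {1, 2, 3, 4, 5, 6, 7, 8}
Step 12: union(4, 7) -> already same set; set of 4 now {1, 2, 3, 4, 5, 6, 7, 8}
Step 13: union(7, 8) -> already same set; set of 7 now {1, 2, 3, 4, 5, 6, 7, 8}
Step 14: union(4, 9) -> merged; set of 4 now {1, 2, 3, 4, 5, 6, 7, 8, 9}
Step 15: union(9, 8) -> already same set; set of 9 now {1, 2, 3, 4, 5, 6, 7, 8, 9}
Set of 4: {1, 2, 3, 4, 5, 6, 7, 8, 9}; 1 is a member.

Answer: yes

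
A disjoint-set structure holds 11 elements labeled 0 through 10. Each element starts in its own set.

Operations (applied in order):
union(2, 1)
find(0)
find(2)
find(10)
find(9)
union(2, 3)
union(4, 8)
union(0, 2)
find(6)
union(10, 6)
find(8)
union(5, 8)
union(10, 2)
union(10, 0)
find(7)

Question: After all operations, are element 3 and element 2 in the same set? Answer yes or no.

Answer: yes

Derivation:
Step 1: union(2, 1) -> merged; set of 2 now {1, 2}
Step 2: find(0) -> no change; set of 0 is {0}
Step 3: find(2) -> no change; set of 2 is {1, 2}
Step 4: find(10) -> no change; set of 10 is {10}
Step 5: find(9) -> no change; set of 9 is {9}
Step 6: union(2, 3) -> merged; set of 2 now {1, 2, 3}
Step 7: union(4, 8) -> merged; set of 4 now {4, 8}
Step 8: union(0, 2) -> merged; set of 0 now {0, 1, 2, 3}
Step 9: find(6) -> no change; set of 6 is {6}
Step 10: union(10, 6) -> merged; set of 10 now {6, 10}
Step 11: find(8) -> no change; set of 8 is {4, 8}
Step 12: union(5, 8) -> merged; set of 5 now {4, 5, 8}
Step 13: union(10, 2) -> merged; set of 10 now {0, 1, 2, 3, 6, 10}
Step 14: union(10, 0) -> already same set; set of 10 now {0, 1, 2, 3, 6, 10}
Step 15: find(7) -> no change; set of 7 is {7}
Set of 3: {0, 1, 2, 3, 6, 10}; 2 is a member.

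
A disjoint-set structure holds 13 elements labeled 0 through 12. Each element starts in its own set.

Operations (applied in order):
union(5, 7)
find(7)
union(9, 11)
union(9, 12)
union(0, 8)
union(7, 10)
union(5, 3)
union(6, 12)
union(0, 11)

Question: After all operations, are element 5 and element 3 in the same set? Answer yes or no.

Step 1: union(5, 7) -> merged; set of 5 now {5, 7}
Step 2: find(7) -> no change; set of 7 is {5, 7}
Step 3: union(9, 11) -> merged; set of 9 now {9, 11}
Step 4: union(9, 12) -> merged; set of 9 now {9, 11, 12}
Step 5: union(0, 8) -> merged; set of 0 now {0, 8}
Step 6: union(7, 10) -> merged; set of 7 now {5, 7, 10}
Step 7: union(5, 3) -> merged; set of 5 now {3, 5, 7, 10}
Step 8: union(6, 12) -> merged; set of 6 now {6, 9, 11, 12}
Step 9: union(0, 11) -> merged; set of 0 now {0, 6, 8, 9, 11, 12}
Set of 5: {3, 5, 7, 10}; 3 is a member.

Answer: yes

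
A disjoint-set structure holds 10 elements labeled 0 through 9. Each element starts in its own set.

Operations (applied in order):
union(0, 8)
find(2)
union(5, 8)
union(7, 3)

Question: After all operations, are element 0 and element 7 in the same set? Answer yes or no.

Answer: no

Derivation:
Step 1: union(0, 8) -> merged; set of 0 now {0, 8}
Step 2: find(2) -> no change; set of 2 is {2}
Step 3: union(5, 8) -> merged; set of 5 now {0, 5, 8}
Step 4: union(7, 3) -> merged; set of 7 now {3, 7}
Set of 0: {0, 5, 8}; 7 is not a member.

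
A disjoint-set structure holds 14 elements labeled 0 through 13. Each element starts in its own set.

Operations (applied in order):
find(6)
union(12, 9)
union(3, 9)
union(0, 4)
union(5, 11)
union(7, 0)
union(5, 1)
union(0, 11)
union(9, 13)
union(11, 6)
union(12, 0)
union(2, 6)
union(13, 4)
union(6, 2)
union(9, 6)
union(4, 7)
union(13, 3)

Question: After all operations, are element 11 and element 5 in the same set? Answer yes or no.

Step 1: find(6) -> no change; set of 6 is {6}
Step 2: union(12, 9) -> merged; set of 12 now {9, 12}
Step 3: union(3, 9) -> merged; set of 3 now {3, 9, 12}
Step 4: union(0, 4) -> merged; set of 0 now {0, 4}
Step 5: union(5, 11) -> merged; set of 5 now {5, 11}
Step 6: union(7, 0) -> merged; set of 7 now {0, 4, 7}
Step 7: union(5, 1) -> merged; set of 5 now {1, 5, 11}
Step 8: union(0, 11) -> merged; set of 0 now {0, 1, 4, 5, 7, 11}
Step 9: union(9, 13) -> merged; set of 9 now {3, 9, 12, 13}
Step 10: union(11, 6) -> merged; set of 11 now {0, 1, 4, 5, 6, 7, 11}
Step 11: union(12, 0) -> merged; set of 12 now {0, 1, 3, 4, 5, 6, 7, 9, 11, 12, 13}
Step 12: union(2, 6) -> merged; set of 2 now {0, 1, 2, 3, 4, 5, 6, 7, 9, 11, 12, 13}
Step 13: union(13, 4) -> already same set; set of 13 now {0, 1, 2, 3, 4, 5, 6, 7, 9, 11, 12, 13}
Step 14: union(6, 2) -> already same set; set of 6 now {0, 1, 2, 3, 4, 5, 6, 7, 9, 11, 12, 13}
Step 15: union(9, 6) -> already same set; set of 9 now {0, 1, 2, 3, 4, 5, 6, 7, 9, 11, 12, 13}
Step 16: union(4, 7) -> already same set; set of 4 now {0, 1, 2, 3, 4, 5, 6, 7, 9, 11, 12, 13}
Step 17: union(13, 3) -> already same set; set of 13 now {0, 1, 2, 3, 4, 5, 6, 7, 9, 11, 12, 13}
Set of 11: {0, 1, 2, 3, 4, 5, 6, 7, 9, 11, 12, 13}; 5 is a member.

Answer: yes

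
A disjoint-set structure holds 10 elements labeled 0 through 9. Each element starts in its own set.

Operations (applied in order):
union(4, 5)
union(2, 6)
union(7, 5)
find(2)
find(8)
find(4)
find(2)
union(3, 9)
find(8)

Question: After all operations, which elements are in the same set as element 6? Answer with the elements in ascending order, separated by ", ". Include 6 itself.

Step 1: union(4, 5) -> merged; set of 4 now {4, 5}
Step 2: union(2, 6) -> merged; set of 2 now {2, 6}
Step 3: union(7, 5) -> merged; set of 7 now {4, 5, 7}
Step 4: find(2) -> no change; set of 2 is {2, 6}
Step 5: find(8) -> no change; set of 8 is {8}
Step 6: find(4) -> no change; set of 4 is {4, 5, 7}
Step 7: find(2) -> no change; set of 2 is {2, 6}
Step 8: union(3, 9) -> merged; set of 3 now {3, 9}
Step 9: find(8) -> no change; set of 8 is {8}
Component of 6: {2, 6}

Answer: 2, 6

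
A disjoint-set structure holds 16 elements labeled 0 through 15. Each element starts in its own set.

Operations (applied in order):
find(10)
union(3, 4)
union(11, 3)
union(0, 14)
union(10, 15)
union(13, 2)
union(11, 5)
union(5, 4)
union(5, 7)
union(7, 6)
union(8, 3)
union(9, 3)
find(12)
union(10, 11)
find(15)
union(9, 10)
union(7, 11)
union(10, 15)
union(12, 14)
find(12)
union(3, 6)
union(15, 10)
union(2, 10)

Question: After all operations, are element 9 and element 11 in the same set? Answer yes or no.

Answer: yes

Derivation:
Step 1: find(10) -> no change; set of 10 is {10}
Step 2: union(3, 4) -> merged; set of 3 now {3, 4}
Step 3: union(11, 3) -> merged; set of 11 now {3, 4, 11}
Step 4: union(0, 14) -> merged; set of 0 now {0, 14}
Step 5: union(10, 15) -> merged; set of 10 now {10, 15}
Step 6: union(13, 2) -> merged; set of 13 now {2, 13}
Step 7: union(11, 5) -> merged; set of 11 now {3, 4, 5, 11}
Step 8: union(5, 4) -> already same set; set of 5 now {3, 4, 5, 11}
Step 9: union(5, 7) -> merged; set of 5 now {3, 4, 5, 7, 11}
Step 10: union(7, 6) -> merged; set of 7 now {3, 4, 5, 6, 7, 11}
Step 11: union(8, 3) -> merged; set of 8 now {3, 4, 5, 6, 7, 8, 11}
Step 12: union(9, 3) -> merged; set of 9 now {3, 4, 5, 6, 7, 8, 9, 11}
Step 13: find(12) -> no change; set of 12 is {12}
Step 14: union(10, 11) -> merged; set of 10 now {3, 4, 5, 6, 7, 8, 9, 10, 11, 15}
Step 15: find(15) -> no change; set of 15 is {3, 4, 5, 6, 7, 8, 9, 10, 11, 15}
Step 16: union(9, 10) -> already same set; set of 9 now {3, 4, 5, 6, 7, 8, 9, 10, 11, 15}
Step 17: union(7, 11) -> already same set; set of 7 now {3, 4, 5, 6, 7, 8, 9, 10, 11, 15}
Step 18: union(10, 15) -> already same set; set of 10 now {3, 4, 5, 6, 7, 8, 9, 10, 11, 15}
Step 19: union(12, 14) -> merged; set of 12 now {0, 12, 14}
Step 20: find(12) -> no change; set of 12 is {0, 12, 14}
Step 21: union(3, 6) -> already same set; set of 3 now {3, 4, 5, 6, 7, 8, 9, 10, 11, 15}
Step 22: union(15, 10) -> already same set; set of 15 now {3, 4, 5, 6, 7, 8, 9, 10, 11, 15}
Step 23: union(2, 10) -> merged; set of 2 now {2, 3, 4, 5, 6, 7, 8, 9, 10, 11, 13, 15}
Set of 9: {2, 3, 4, 5, 6, 7, 8, 9, 10, 11, 13, 15}; 11 is a member.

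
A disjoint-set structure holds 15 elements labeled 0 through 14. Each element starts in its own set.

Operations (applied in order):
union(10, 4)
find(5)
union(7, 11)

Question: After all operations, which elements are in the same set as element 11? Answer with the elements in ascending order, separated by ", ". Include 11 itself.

Answer: 7, 11

Derivation:
Step 1: union(10, 4) -> merged; set of 10 now {4, 10}
Step 2: find(5) -> no change; set of 5 is {5}
Step 3: union(7, 11) -> merged; set of 7 now {7, 11}
Component of 11: {7, 11}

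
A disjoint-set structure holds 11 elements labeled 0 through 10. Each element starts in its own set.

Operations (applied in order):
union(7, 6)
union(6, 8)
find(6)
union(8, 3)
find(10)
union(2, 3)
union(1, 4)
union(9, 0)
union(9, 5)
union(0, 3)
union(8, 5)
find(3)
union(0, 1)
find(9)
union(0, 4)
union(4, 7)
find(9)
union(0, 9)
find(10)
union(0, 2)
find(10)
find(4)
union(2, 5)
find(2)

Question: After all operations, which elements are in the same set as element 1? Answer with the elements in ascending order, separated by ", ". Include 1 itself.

Answer: 0, 1, 2, 3, 4, 5, 6, 7, 8, 9

Derivation:
Step 1: union(7, 6) -> merged; set of 7 now {6, 7}
Step 2: union(6, 8) -> merged; set of 6 now {6, 7, 8}
Step 3: find(6) -> no change; set of 6 is {6, 7, 8}
Step 4: union(8, 3) -> merged; set of 8 now {3, 6, 7, 8}
Step 5: find(10) -> no change; set of 10 is {10}
Step 6: union(2, 3) -> merged; set of 2 now {2, 3, 6, 7, 8}
Step 7: union(1, 4) -> merged; set of 1 now {1, 4}
Step 8: union(9, 0) -> merged; set of 9 now {0, 9}
Step 9: union(9, 5) -> merged; set of 9 now {0, 5, 9}
Step 10: union(0, 3) -> merged; set of 0 now {0, 2, 3, 5, 6, 7, 8, 9}
Step 11: union(8, 5) -> already same set; set of 8 now {0, 2, 3, 5, 6, 7, 8, 9}
Step 12: find(3) -> no change; set of 3 is {0, 2, 3, 5, 6, 7, 8, 9}
Step 13: union(0, 1) -> merged; set of 0 now {0, 1, 2, 3, 4, 5, 6, 7, 8, 9}
Step 14: find(9) -> no change; set of 9 is {0, 1, 2, 3, 4, 5, 6, 7, 8, 9}
Step 15: union(0, 4) -> already same set; set of 0 now {0, 1, 2, 3, 4, 5, 6, 7, 8, 9}
Step 16: union(4, 7) -> already same set; set of 4 now {0, 1, 2, 3, 4, 5, 6, 7, 8, 9}
Step 17: find(9) -> no change; set of 9 is {0, 1, 2, 3, 4, 5, 6, 7, 8, 9}
Step 18: union(0, 9) -> already same set; set of 0 now {0, 1, 2, 3, 4, 5, 6, 7, 8, 9}
Step 19: find(10) -> no change; set of 10 is {10}
Step 20: union(0, 2) -> already same set; set of 0 now {0, 1, 2, 3, 4, 5, 6, 7, 8, 9}
Step 21: find(10) -> no change; set of 10 is {10}
Step 22: find(4) -> no change; set of 4 is {0, 1, 2, 3, 4, 5, 6, 7, 8, 9}
Step 23: union(2, 5) -> already same set; set of 2 now {0, 1, 2, 3, 4, 5, 6, 7, 8, 9}
Step 24: find(2) -> no change; set of 2 is {0, 1, 2, 3, 4, 5, 6, 7, 8, 9}
Component of 1: {0, 1, 2, 3, 4, 5, 6, 7, 8, 9}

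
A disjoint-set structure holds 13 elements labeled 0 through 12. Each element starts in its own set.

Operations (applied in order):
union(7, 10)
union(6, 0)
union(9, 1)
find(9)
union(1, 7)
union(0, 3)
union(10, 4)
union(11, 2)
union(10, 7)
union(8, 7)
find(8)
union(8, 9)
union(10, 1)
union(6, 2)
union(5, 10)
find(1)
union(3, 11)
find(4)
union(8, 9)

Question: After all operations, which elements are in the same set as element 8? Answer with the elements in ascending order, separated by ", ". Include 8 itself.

Step 1: union(7, 10) -> merged; set of 7 now {7, 10}
Step 2: union(6, 0) -> merged; set of 6 now {0, 6}
Step 3: union(9, 1) -> merged; set of 9 now {1, 9}
Step 4: find(9) -> no change; set of 9 is {1, 9}
Step 5: union(1, 7) -> merged; set of 1 now {1, 7, 9, 10}
Step 6: union(0, 3) -> merged; set of 0 now {0, 3, 6}
Step 7: union(10, 4) -> merged; set of 10 now {1, 4, 7, 9, 10}
Step 8: union(11, 2) -> merged; set of 11 now {2, 11}
Step 9: union(10, 7) -> already same set; set of 10 now {1, 4, 7, 9, 10}
Step 10: union(8, 7) -> merged; set of 8 now {1, 4, 7, 8, 9, 10}
Step 11: find(8) -> no change; set of 8 is {1, 4, 7, 8, 9, 10}
Step 12: union(8, 9) -> already same set; set of 8 now {1, 4, 7, 8, 9, 10}
Step 13: union(10, 1) -> already same set; set of 10 now {1, 4, 7, 8, 9, 10}
Step 14: union(6, 2) -> merged; set of 6 now {0, 2, 3, 6, 11}
Step 15: union(5, 10) -> merged; set of 5 now {1, 4, 5, 7, 8, 9, 10}
Step 16: find(1) -> no change; set of 1 is {1, 4, 5, 7, 8, 9, 10}
Step 17: union(3, 11) -> already same set; set of 3 now {0, 2, 3, 6, 11}
Step 18: find(4) -> no change; set of 4 is {1, 4, 5, 7, 8, 9, 10}
Step 19: union(8, 9) -> already same set; set of 8 now {1, 4, 5, 7, 8, 9, 10}
Component of 8: {1, 4, 5, 7, 8, 9, 10}

Answer: 1, 4, 5, 7, 8, 9, 10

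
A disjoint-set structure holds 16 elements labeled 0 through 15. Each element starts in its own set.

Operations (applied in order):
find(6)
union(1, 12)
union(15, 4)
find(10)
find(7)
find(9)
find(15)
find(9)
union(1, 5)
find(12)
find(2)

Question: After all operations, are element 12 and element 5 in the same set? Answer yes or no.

Answer: yes

Derivation:
Step 1: find(6) -> no change; set of 6 is {6}
Step 2: union(1, 12) -> merged; set of 1 now {1, 12}
Step 3: union(15, 4) -> merged; set of 15 now {4, 15}
Step 4: find(10) -> no change; set of 10 is {10}
Step 5: find(7) -> no change; set of 7 is {7}
Step 6: find(9) -> no change; set of 9 is {9}
Step 7: find(15) -> no change; set of 15 is {4, 15}
Step 8: find(9) -> no change; set of 9 is {9}
Step 9: union(1, 5) -> merged; set of 1 now {1, 5, 12}
Step 10: find(12) -> no change; set of 12 is {1, 5, 12}
Step 11: find(2) -> no change; set of 2 is {2}
Set of 12: {1, 5, 12}; 5 is a member.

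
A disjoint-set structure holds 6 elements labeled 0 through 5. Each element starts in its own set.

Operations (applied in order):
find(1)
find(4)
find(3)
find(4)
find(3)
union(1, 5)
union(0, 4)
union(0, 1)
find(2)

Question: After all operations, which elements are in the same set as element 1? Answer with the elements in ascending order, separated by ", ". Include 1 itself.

Step 1: find(1) -> no change; set of 1 is {1}
Step 2: find(4) -> no change; set of 4 is {4}
Step 3: find(3) -> no change; set of 3 is {3}
Step 4: find(4) -> no change; set of 4 is {4}
Step 5: find(3) -> no change; set of 3 is {3}
Step 6: union(1, 5) -> merged; set of 1 now {1, 5}
Step 7: union(0, 4) -> merged; set of 0 now {0, 4}
Step 8: union(0, 1) -> merged; set of 0 now {0, 1, 4, 5}
Step 9: find(2) -> no change; set of 2 is {2}
Component of 1: {0, 1, 4, 5}

Answer: 0, 1, 4, 5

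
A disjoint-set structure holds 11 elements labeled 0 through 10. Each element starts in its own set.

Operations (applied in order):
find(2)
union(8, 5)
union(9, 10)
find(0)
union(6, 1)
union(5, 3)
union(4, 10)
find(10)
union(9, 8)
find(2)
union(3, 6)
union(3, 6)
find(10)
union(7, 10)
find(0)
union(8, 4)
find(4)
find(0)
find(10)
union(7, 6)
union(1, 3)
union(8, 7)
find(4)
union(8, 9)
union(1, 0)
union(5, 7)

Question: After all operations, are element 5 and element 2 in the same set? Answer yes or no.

Answer: no

Derivation:
Step 1: find(2) -> no change; set of 2 is {2}
Step 2: union(8, 5) -> merged; set of 8 now {5, 8}
Step 3: union(9, 10) -> merged; set of 9 now {9, 10}
Step 4: find(0) -> no change; set of 0 is {0}
Step 5: union(6, 1) -> merged; set of 6 now {1, 6}
Step 6: union(5, 3) -> merged; set of 5 now {3, 5, 8}
Step 7: union(4, 10) -> merged; set of 4 now {4, 9, 10}
Step 8: find(10) -> no change; set of 10 is {4, 9, 10}
Step 9: union(9, 8) -> merged; set of 9 now {3, 4, 5, 8, 9, 10}
Step 10: find(2) -> no change; set of 2 is {2}
Step 11: union(3, 6) -> merged; set of 3 now {1, 3, 4, 5, 6, 8, 9, 10}
Step 12: union(3, 6) -> already same set; set of 3 now {1, 3, 4, 5, 6, 8, 9, 10}
Step 13: find(10) -> no change; set of 10 is {1, 3, 4, 5, 6, 8, 9, 10}
Step 14: union(7, 10) -> merged; set of 7 now {1, 3, 4, 5, 6, 7, 8, 9, 10}
Step 15: find(0) -> no change; set of 0 is {0}
Step 16: union(8, 4) -> already same set; set of 8 now {1, 3, 4, 5, 6, 7, 8, 9, 10}
Step 17: find(4) -> no change; set of 4 is {1, 3, 4, 5, 6, 7, 8, 9, 10}
Step 18: find(0) -> no change; set of 0 is {0}
Step 19: find(10) -> no change; set of 10 is {1, 3, 4, 5, 6, 7, 8, 9, 10}
Step 20: union(7, 6) -> already same set; set of 7 now {1, 3, 4, 5, 6, 7, 8, 9, 10}
Step 21: union(1, 3) -> already same set; set of 1 now {1, 3, 4, 5, 6, 7, 8, 9, 10}
Step 22: union(8, 7) -> already same set; set of 8 now {1, 3, 4, 5, 6, 7, 8, 9, 10}
Step 23: find(4) -> no change; set of 4 is {1, 3, 4, 5, 6, 7, 8, 9, 10}
Step 24: union(8, 9) -> already same set; set of 8 now {1, 3, 4, 5, 6, 7, 8, 9, 10}
Step 25: union(1, 0) -> merged; set of 1 now {0, 1, 3, 4, 5, 6, 7, 8, 9, 10}
Step 26: union(5, 7) -> already same set; set of 5 now {0, 1, 3, 4, 5, 6, 7, 8, 9, 10}
Set of 5: {0, 1, 3, 4, 5, 6, 7, 8, 9, 10}; 2 is not a member.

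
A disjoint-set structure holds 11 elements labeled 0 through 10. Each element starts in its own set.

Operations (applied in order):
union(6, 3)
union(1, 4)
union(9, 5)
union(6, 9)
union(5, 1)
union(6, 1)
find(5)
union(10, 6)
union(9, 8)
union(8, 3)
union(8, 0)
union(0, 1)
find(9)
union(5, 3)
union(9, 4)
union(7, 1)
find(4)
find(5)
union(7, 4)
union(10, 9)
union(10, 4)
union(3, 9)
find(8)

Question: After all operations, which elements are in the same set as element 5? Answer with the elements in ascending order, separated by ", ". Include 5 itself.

Step 1: union(6, 3) -> merged; set of 6 now {3, 6}
Step 2: union(1, 4) -> merged; set of 1 now {1, 4}
Step 3: union(9, 5) -> merged; set of 9 now {5, 9}
Step 4: union(6, 9) -> merged; set of 6 now {3, 5, 6, 9}
Step 5: union(5, 1) -> merged; set of 5 now {1, 3, 4, 5, 6, 9}
Step 6: union(6, 1) -> already same set; set of 6 now {1, 3, 4, 5, 6, 9}
Step 7: find(5) -> no change; set of 5 is {1, 3, 4, 5, 6, 9}
Step 8: union(10, 6) -> merged; set of 10 now {1, 3, 4, 5, 6, 9, 10}
Step 9: union(9, 8) -> merged; set of 9 now {1, 3, 4, 5, 6, 8, 9, 10}
Step 10: union(8, 3) -> already same set; set of 8 now {1, 3, 4, 5, 6, 8, 9, 10}
Step 11: union(8, 0) -> merged; set of 8 now {0, 1, 3, 4, 5, 6, 8, 9, 10}
Step 12: union(0, 1) -> already same set; set of 0 now {0, 1, 3, 4, 5, 6, 8, 9, 10}
Step 13: find(9) -> no change; set of 9 is {0, 1, 3, 4, 5, 6, 8, 9, 10}
Step 14: union(5, 3) -> already same set; set of 5 now {0, 1, 3, 4, 5, 6, 8, 9, 10}
Step 15: union(9, 4) -> already same set; set of 9 now {0, 1, 3, 4, 5, 6, 8, 9, 10}
Step 16: union(7, 1) -> merged; set of 7 now {0, 1, 3, 4, 5, 6, 7, 8, 9, 10}
Step 17: find(4) -> no change; set of 4 is {0, 1, 3, 4, 5, 6, 7, 8, 9, 10}
Step 18: find(5) -> no change; set of 5 is {0, 1, 3, 4, 5, 6, 7, 8, 9, 10}
Step 19: union(7, 4) -> already same set; set of 7 now {0, 1, 3, 4, 5, 6, 7, 8, 9, 10}
Step 20: union(10, 9) -> already same set; set of 10 now {0, 1, 3, 4, 5, 6, 7, 8, 9, 10}
Step 21: union(10, 4) -> already same set; set of 10 now {0, 1, 3, 4, 5, 6, 7, 8, 9, 10}
Step 22: union(3, 9) -> already same set; set of 3 now {0, 1, 3, 4, 5, 6, 7, 8, 9, 10}
Step 23: find(8) -> no change; set of 8 is {0, 1, 3, 4, 5, 6, 7, 8, 9, 10}
Component of 5: {0, 1, 3, 4, 5, 6, 7, 8, 9, 10}

Answer: 0, 1, 3, 4, 5, 6, 7, 8, 9, 10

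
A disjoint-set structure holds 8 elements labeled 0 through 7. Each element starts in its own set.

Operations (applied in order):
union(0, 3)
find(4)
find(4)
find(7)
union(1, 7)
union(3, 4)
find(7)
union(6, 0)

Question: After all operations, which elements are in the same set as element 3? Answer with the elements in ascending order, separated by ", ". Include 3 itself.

Answer: 0, 3, 4, 6

Derivation:
Step 1: union(0, 3) -> merged; set of 0 now {0, 3}
Step 2: find(4) -> no change; set of 4 is {4}
Step 3: find(4) -> no change; set of 4 is {4}
Step 4: find(7) -> no change; set of 7 is {7}
Step 5: union(1, 7) -> merged; set of 1 now {1, 7}
Step 6: union(3, 4) -> merged; set of 3 now {0, 3, 4}
Step 7: find(7) -> no change; set of 7 is {1, 7}
Step 8: union(6, 0) -> merged; set of 6 now {0, 3, 4, 6}
Component of 3: {0, 3, 4, 6}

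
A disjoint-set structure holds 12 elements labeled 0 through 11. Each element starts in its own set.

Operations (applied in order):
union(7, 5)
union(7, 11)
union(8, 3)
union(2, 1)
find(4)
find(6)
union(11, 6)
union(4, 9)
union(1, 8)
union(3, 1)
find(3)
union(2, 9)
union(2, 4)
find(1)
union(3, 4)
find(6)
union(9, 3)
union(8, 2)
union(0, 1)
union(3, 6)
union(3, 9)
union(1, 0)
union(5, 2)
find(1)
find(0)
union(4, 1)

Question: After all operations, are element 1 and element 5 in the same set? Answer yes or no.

Step 1: union(7, 5) -> merged; set of 7 now {5, 7}
Step 2: union(7, 11) -> merged; set of 7 now {5, 7, 11}
Step 3: union(8, 3) -> merged; set of 8 now {3, 8}
Step 4: union(2, 1) -> merged; set of 2 now {1, 2}
Step 5: find(4) -> no change; set of 4 is {4}
Step 6: find(6) -> no change; set of 6 is {6}
Step 7: union(11, 6) -> merged; set of 11 now {5, 6, 7, 11}
Step 8: union(4, 9) -> merged; set of 4 now {4, 9}
Step 9: union(1, 8) -> merged; set of 1 now {1, 2, 3, 8}
Step 10: union(3, 1) -> already same set; set of 3 now {1, 2, 3, 8}
Step 11: find(3) -> no change; set of 3 is {1, 2, 3, 8}
Step 12: union(2, 9) -> merged; set of 2 now {1, 2, 3, 4, 8, 9}
Step 13: union(2, 4) -> already same set; set of 2 now {1, 2, 3, 4, 8, 9}
Step 14: find(1) -> no change; set of 1 is {1, 2, 3, 4, 8, 9}
Step 15: union(3, 4) -> already same set; set of 3 now {1, 2, 3, 4, 8, 9}
Step 16: find(6) -> no change; set of 6 is {5, 6, 7, 11}
Step 17: union(9, 3) -> already same set; set of 9 now {1, 2, 3, 4, 8, 9}
Step 18: union(8, 2) -> already same set; set of 8 now {1, 2, 3, 4, 8, 9}
Step 19: union(0, 1) -> merged; set of 0 now {0, 1, 2, 3, 4, 8, 9}
Step 20: union(3, 6) -> merged; set of 3 now {0, 1, 2, 3, 4, 5, 6, 7, 8, 9, 11}
Step 21: union(3, 9) -> already same set; set of 3 now {0, 1, 2, 3, 4, 5, 6, 7, 8, 9, 11}
Step 22: union(1, 0) -> already same set; set of 1 now {0, 1, 2, 3, 4, 5, 6, 7, 8, 9, 11}
Step 23: union(5, 2) -> already same set; set of 5 now {0, 1, 2, 3, 4, 5, 6, 7, 8, 9, 11}
Step 24: find(1) -> no change; set of 1 is {0, 1, 2, 3, 4, 5, 6, 7, 8, 9, 11}
Step 25: find(0) -> no change; set of 0 is {0, 1, 2, 3, 4, 5, 6, 7, 8, 9, 11}
Step 26: union(4, 1) -> already same set; set of 4 now {0, 1, 2, 3, 4, 5, 6, 7, 8, 9, 11}
Set of 1: {0, 1, 2, 3, 4, 5, 6, 7, 8, 9, 11}; 5 is a member.

Answer: yes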